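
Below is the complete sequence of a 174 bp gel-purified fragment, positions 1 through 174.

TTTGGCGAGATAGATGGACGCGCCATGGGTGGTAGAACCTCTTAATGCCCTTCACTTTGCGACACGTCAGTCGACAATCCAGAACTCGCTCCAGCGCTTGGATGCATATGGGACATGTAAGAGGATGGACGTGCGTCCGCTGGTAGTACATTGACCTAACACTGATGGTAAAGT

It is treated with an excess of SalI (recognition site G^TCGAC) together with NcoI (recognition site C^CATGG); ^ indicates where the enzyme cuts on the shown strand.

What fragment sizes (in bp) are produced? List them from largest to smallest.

The SalI site (GTCGAC) starts at position 70.
SalI cuts after the first base of each site, so after position 70.
The NcoI site (CCATGG) starts at position 23.
NcoI cuts after the first base of each site, so after position 23.
Combined cut positions: 23, 70.
Linear molecule, 2 cuts → 3 fragments:
  1–23 → 23 bp
  24–70 → 47 bp
  71–174 → 104 bp
Sorted largest to smallest: 104, 47, 23 bp.

104, 47, 23 bp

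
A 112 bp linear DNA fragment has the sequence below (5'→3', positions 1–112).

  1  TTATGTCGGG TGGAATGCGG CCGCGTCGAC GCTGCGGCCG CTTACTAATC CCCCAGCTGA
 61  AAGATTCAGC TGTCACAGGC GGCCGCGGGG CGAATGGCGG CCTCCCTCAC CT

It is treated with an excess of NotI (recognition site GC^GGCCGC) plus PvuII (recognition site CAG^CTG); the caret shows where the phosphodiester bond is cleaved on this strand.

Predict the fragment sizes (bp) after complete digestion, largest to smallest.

NotI sites (GCGGCCGC) start at positions 17, 34, 79.
NotI cuts after base 2 of each site, so after positions 18, 35, 80.
PvuII sites (CAGCTG) start at positions 54, 67.
PvuII cuts after base 3 of each site, so after positions 56, 69.
Combined cut positions: 18, 35, 56, 69, 80.
Linear molecule, 5 cuts → 6 fragments:
  1–18 → 18 bp
  19–35 → 17 bp
  36–56 → 21 bp
  57–69 → 13 bp
  70–80 → 11 bp
  81–112 → 32 bp
Sorted largest to smallest: 32, 21, 18, 17, 13, 11 bp.

32, 21, 18, 17, 13, 11 bp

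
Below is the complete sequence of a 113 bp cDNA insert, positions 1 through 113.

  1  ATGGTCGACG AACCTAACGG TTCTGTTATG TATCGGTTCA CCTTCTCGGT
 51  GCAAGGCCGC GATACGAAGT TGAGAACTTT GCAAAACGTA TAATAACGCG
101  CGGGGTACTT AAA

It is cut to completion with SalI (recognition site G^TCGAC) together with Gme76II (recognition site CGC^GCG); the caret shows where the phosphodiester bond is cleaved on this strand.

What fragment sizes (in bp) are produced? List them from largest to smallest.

95, 14, 4 bp

The SalI site (GTCGAC) starts at position 4.
SalI cuts after the first base of each site, so after position 4.
The Gme76II site (CGCGCG) starts at position 97.
Gme76II cuts after base 3 of each site, so after position 99.
Combined cut positions: 4, 99.
Linear molecule, 2 cuts → 3 fragments:
  1–4 → 4 bp
  5–99 → 95 bp
  100–113 → 14 bp
Sorted largest to smallest: 95, 14, 4 bp.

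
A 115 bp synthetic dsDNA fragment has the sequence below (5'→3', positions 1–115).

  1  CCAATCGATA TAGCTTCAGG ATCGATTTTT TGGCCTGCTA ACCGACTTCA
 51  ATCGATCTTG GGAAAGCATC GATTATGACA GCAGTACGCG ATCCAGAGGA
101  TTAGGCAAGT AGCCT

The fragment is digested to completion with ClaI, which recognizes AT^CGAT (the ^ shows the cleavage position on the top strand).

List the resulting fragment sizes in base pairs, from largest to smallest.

ClaI sites (ATCGAT) start at positions 4, 21, 51, 68.
ClaI cuts after base 2 of each site, so after positions 5, 22, 52, 69.
Linear molecule, 4 cuts → 5 fragments:
  1–5 → 5 bp
  6–22 → 17 bp
  23–52 → 30 bp
  53–69 → 17 bp
  70–115 → 46 bp
Sorted largest to smallest: 46, 30, 17, 17, 5 bp.

46, 30, 17, 17, 5 bp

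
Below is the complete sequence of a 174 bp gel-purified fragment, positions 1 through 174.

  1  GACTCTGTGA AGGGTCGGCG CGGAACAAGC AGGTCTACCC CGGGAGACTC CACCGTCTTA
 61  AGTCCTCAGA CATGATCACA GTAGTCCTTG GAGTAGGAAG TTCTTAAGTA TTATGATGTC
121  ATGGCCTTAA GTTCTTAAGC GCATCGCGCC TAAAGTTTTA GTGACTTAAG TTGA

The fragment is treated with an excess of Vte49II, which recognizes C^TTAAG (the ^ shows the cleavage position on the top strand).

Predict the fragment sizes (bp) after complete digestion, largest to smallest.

57, 46, 31, 23, 9, 8 bp

Vte49II sites (CTTAAG) start at positions 57, 103, 126, 134, 165.
Vte49II cuts after the first base of each site, so after positions 57, 103, 126, 134, 165.
Linear molecule, 5 cuts → 6 fragments:
  1–57 → 57 bp
  58–103 → 46 bp
  104–126 → 23 bp
  127–134 → 8 bp
  135–165 → 31 bp
  166–174 → 9 bp
Sorted largest to smallest: 57, 46, 31, 23, 9, 8 bp.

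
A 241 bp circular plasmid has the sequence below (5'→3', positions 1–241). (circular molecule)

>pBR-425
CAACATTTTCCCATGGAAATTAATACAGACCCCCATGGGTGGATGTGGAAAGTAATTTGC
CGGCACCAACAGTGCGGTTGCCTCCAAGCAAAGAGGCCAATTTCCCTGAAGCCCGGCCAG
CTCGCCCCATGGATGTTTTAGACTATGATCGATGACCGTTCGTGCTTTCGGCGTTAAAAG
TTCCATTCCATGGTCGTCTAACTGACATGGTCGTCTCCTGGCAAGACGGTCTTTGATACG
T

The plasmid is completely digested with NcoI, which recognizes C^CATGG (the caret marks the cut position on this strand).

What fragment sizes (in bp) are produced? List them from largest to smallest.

94, 64, 61, 22 bp

NcoI sites (CCATGG) start at positions 11, 33, 127, 188.
NcoI cuts after the first base of each site, so after positions 11, 33, 127, 188.
Circular molecule, 4 cuts → 4 fragments:
  12–33 → 22 bp
  34–127 → 94 bp
  128–188 → 61 bp
  189–241 then 1–11 → 53 + 11 = 64 bp
Sorted largest to smallest: 94, 64, 61, 22 bp.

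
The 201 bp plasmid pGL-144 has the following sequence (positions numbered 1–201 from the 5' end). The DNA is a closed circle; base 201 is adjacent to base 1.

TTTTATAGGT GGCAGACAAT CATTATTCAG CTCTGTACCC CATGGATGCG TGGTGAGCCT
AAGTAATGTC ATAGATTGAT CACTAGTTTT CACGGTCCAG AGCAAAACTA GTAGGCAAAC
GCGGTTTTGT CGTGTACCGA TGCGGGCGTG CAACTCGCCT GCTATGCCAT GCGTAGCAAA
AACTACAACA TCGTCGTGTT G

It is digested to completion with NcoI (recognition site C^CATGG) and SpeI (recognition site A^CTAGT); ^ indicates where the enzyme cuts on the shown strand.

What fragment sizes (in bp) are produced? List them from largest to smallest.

134, 42, 25 bp

The NcoI site (CCATGG) starts at position 40.
NcoI cuts after the first base of each site, so after position 40.
SpeI sites (ACTAGT) start at positions 82, 107.
SpeI cuts after the first base of each site, so after positions 82, 107.
Combined cut positions: 40, 82, 107.
Circular molecule, 3 cuts → 3 fragments:
  41–82 → 42 bp
  83–107 → 25 bp
  108–201 then 1–40 → 94 + 40 = 134 bp
Sorted largest to smallest: 134, 42, 25 bp.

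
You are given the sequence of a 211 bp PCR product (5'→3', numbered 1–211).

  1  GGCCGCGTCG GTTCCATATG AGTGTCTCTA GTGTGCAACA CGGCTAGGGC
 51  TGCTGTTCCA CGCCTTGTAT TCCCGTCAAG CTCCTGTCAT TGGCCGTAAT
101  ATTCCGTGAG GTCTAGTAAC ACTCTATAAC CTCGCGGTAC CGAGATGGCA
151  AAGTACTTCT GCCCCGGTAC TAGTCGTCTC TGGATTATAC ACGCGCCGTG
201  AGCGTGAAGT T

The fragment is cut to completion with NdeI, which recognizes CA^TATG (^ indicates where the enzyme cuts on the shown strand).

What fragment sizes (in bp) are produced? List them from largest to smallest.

195, 16 bp

The NdeI site (CATATG) starts at position 15.
NdeI cuts after base 2 of each site, so after position 16.
Linear molecule, 1 cut → 2 fragments:
  1–16 → 16 bp
  17–211 → 195 bp
Sorted largest to smallest: 195, 16 bp.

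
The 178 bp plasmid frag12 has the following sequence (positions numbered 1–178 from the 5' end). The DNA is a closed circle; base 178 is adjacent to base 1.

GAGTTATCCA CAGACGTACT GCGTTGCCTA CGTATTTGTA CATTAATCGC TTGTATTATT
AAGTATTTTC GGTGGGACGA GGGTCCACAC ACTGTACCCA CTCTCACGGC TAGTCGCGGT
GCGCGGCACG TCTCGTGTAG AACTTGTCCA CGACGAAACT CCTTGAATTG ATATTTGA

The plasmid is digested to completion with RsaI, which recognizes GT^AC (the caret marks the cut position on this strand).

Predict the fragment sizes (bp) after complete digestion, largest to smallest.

RsaI sites (GTAC) start at positions 16, 38, 94.
RsaI cuts after base 2 of each site, so after positions 17, 39, 95.
Circular molecule, 3 cuts → 3 fragments:
  18–39 → 22 bp
  40–95 → 56 bp
  96–178 then 1–17 → 83 + 17 = 100 bp
Sorted largest to smallest: 100, 56, 22 bp.

100, 56, 22 bp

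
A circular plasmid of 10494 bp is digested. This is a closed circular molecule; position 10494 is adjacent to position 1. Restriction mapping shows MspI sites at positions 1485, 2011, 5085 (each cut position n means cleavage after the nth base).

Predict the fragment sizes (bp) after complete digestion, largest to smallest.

6894, 3074, 526 bp

Circular molecule, 3 cuts → 3 fragments:
  2011 − 1485 = 526 bp
  5085 − 2011 = 3074 bp
  wrap: 10494 − 5085 + 1485 = 6894 bp
Sorted largest to smallest: 6894, 3074, 526 bp.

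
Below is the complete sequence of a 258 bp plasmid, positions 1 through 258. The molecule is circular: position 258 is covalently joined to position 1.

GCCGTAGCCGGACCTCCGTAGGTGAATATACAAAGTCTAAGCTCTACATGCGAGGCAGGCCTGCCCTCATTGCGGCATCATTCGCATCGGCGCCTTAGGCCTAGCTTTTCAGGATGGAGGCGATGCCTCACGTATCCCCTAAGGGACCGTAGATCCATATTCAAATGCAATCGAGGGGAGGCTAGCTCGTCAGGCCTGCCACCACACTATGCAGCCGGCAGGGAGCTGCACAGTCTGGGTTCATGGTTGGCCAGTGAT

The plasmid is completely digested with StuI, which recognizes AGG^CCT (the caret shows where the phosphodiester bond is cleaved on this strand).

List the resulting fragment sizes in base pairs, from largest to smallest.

123, 95, 40 bp

StuI sites (AGGCCT) start at positions 57, 97, 192.
StuI cuts after base 3 of each site, so after positions 59, 99, 194.
Circular molecule, 3 cuts → 3 fragments:
  60–99 → 40 bp
  100–194 → 95 bp
  195–258 then 1–59 → 64 + 59 = 123 bp
Sorted largest to smallest: 123, 95, 40 bp.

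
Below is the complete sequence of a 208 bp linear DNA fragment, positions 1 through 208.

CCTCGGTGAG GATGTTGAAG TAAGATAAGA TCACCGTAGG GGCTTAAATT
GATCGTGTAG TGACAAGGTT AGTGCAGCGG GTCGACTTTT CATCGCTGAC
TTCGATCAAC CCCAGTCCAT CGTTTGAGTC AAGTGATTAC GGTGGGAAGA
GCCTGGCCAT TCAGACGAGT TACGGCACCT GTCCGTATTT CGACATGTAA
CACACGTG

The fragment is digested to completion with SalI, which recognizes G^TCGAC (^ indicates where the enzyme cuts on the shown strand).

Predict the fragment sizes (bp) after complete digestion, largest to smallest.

The SalI site (GTCGAC) starts at position 81.
SalI cuts after the first base of each site, so after position 81.
Linear molecule, 1 cut → 2 fragments:
  1–81 → 81 bp
  82–208 → 127 bp
Sorted largest to smallest: 127, 81 bp.

127, 81 bp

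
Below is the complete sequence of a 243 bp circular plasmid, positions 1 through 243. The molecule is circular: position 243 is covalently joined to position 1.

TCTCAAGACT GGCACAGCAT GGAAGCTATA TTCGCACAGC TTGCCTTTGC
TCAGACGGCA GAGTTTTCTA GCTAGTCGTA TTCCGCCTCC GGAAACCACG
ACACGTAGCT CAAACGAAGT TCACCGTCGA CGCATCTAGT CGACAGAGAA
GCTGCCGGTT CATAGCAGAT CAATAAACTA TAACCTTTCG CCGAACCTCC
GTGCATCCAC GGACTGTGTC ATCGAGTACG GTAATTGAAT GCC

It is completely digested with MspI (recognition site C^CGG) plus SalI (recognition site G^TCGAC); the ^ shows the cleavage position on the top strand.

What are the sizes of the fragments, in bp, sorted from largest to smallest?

MspI sites (CCGG) start at positions 89, 155.
MspI cuts after the first base of each site, so after positions 89, 155.
SalI sites (GTCGAC) start at positions 126, 139.
SalI cuts after the first base of each site, so after positions 126, 139.
Combined cut positions: 89, 126, 139, 155.
Circular molecule, 4 cuts → 4 fragments:
  90–126 → 37 bp
  127–139 → 13 bp
  140–155 → 16 bp
  156–243 then 1–89 → 88 + 89 = 177 bp
Sorted largest to smallest: 177, 37, 16, 13 bp.

177, 37, 16, 13 bp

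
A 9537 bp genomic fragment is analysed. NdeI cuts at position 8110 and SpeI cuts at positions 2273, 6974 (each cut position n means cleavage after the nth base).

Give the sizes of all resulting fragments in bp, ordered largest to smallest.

4701, 2273, 1427, 1136 bp

Combined cut positions (sorted): 2273, 6974, 8110.
Linear molecule, 3 cuts → 4 fragments:
  2273 − 0 = 2273 bp
  6974 − 2273 = 4701 bp
  8110 − 6974 = 1136 bp
  9537 − 8110 = 1427 bp
Sorted largest to smallest: 4701, 2273, 1427, 1136 bp.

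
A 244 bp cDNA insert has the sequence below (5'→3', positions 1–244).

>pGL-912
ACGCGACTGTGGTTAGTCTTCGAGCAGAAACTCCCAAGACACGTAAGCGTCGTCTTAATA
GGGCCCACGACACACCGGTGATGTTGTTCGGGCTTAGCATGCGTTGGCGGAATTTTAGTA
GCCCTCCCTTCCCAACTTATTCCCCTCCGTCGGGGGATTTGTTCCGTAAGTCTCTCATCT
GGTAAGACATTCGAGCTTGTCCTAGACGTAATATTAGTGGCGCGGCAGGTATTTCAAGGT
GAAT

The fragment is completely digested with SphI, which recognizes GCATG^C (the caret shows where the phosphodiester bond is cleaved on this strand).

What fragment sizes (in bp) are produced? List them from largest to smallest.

The SphI site (GCATGC) starts at position 97.
SphI cuts after base 5 of each site (before the last base), so after position 101.
Linear molecule, 1 cut → 2 fragments:
  1–101 → 101 bp
  102–244 → 143 bp
Sorted largest to smallest: 143, 101 bp.

143, 101 bp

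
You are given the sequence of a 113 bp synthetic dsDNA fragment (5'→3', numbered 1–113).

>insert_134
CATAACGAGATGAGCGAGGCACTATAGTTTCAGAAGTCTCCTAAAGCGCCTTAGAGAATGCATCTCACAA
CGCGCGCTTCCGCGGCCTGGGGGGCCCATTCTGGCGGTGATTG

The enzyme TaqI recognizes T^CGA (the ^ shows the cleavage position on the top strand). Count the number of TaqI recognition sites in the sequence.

0

No occurrence of TCGA is present in the sequence.
TaqI does not cut: 0 sites.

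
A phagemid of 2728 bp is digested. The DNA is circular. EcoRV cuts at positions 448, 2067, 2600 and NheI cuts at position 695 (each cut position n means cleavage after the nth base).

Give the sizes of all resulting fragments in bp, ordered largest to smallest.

1372, 576, 533, 247 bp

Combined cut positions (sorted): 448, 695, 2067, 2600.
Circular molecule, 4 cuts → 4 fragments:
  695 − 448 = 247 bp
  2067 − 695 = 1372 bp
  2600 − 2067 = 533 bp
  wrap: 2728 − 2600 + 448 = 576 bp
Sorted largest to smallest: 1372, 576, 533, 247 bp.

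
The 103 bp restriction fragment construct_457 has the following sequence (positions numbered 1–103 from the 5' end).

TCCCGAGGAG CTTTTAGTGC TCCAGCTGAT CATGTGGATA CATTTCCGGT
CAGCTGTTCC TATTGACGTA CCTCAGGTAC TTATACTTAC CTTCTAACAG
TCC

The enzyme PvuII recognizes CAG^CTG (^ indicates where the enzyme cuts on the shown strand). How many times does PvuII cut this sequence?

CAGCTG occurs starting at positions 23, 51.
PvuII cuts at 2 sites.

2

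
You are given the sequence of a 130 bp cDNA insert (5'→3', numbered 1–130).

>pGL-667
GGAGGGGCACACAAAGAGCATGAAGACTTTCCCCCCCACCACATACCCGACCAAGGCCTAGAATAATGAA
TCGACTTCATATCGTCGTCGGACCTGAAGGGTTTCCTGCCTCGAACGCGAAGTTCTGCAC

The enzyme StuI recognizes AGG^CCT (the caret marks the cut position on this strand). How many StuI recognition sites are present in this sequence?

AGGCCT occurs starting at position 54.
StuI cuts at 1 site.

1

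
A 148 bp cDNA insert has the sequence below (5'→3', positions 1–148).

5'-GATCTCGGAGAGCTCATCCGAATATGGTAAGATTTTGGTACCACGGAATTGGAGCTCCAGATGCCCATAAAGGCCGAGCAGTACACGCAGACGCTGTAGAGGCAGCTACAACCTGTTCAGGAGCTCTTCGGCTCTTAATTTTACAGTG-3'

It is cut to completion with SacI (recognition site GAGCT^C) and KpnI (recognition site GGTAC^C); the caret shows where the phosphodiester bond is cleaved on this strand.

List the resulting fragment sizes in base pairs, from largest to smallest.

69, 27, 23, 15, 14 bp

SacI sites (GAGCTC) start at positions 10, 52, 121.
SacI cuts after base 5 of each site (before the last base), so after positions 14, 56, 125.
The KpnI site (GGTACC) starts at position 37.
KpnI cuts after base 5 of each site (before the last base), so after position 41.
Combined cut positions: 14, 41, 56, 125.
Linear molecule, 4 cuts → 5 fragments:
  1–14 → 14 bp
  15–41 → 27 bp
  42–56 → 15 bp
  57–125 → 69 bp
  126–148 → 23 bp
Sorted largest to smallest: 69, 27, 23, 15, 14 bp.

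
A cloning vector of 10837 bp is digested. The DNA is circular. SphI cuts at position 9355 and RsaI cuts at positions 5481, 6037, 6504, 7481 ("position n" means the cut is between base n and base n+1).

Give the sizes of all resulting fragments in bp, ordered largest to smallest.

Combined cut positions (sorted): 5481, 6037, 6504, 7481, 9355.
Circular molecule, 5 cuts → 5 fragments:
  6037 − 5481 = 556 bp
  6504 − 6037 = 467 bp
  7481 − 6504 = 977 bp
  9355 − 7481 = 1874 bp
  wrap: 10837 − 9355 + 5481 = 6963 bp
Sorted largest to smallest: 6963, 1874, 977, 556, 467 bp.

6963, 1874, 977, 556, 467 bp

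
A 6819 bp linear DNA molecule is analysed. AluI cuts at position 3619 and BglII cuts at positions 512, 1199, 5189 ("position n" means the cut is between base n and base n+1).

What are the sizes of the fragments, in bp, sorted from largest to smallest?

Combined cut positions (sorted): 512, 1199, 3619, 5189.
Linear molecule, 4 cuts → 5 fragments:
  512 − 0 = 512 bp
  1199 − 512 = 687 bp
  3619 − 1199 = 2420 bp
  5189 − 3619 = 1570 bp
  6819 − 5189 = 1630 bp
Sorted largest to smallest: 2420, 1630, 1570, 687, 512 bp.

2420, 1630, 1570, 687, 512 bp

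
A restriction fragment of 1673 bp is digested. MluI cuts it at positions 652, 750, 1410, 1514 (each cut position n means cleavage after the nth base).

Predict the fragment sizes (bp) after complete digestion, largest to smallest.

Linear molecule, 4 cuts → 5 fragments:
  652 − 0 = 652 bp
  750 − 652 = 98 bp
  1410 − 750 = 660 bp
  1514 − 1410 = 104 bp
  1673 − 1514 = 159 bp
Sorted largest to smallest: 660, 652, 159, 104, 98 bp.

660, 652, 159, 104, 98 bp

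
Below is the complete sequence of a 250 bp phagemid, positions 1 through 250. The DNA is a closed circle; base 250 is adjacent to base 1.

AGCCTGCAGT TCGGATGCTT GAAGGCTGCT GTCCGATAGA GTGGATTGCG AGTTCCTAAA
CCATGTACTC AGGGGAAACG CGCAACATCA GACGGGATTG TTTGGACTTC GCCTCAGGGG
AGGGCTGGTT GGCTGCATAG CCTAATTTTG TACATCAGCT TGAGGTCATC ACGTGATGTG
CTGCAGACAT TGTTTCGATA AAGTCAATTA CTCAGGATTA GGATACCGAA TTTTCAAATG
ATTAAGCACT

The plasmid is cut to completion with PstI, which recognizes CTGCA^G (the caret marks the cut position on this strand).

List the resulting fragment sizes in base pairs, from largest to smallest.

PstI sites (CTGCAG) start at positions 4, 181.
PstI cuts after base 5 of each site (before the last base), so after positions 8, 185.
Circular molecule, 2 cuts → 2 fragments:
  9–185 → 177 bp
  186–250 then 1–8 → 65 + 8 = 73 bp
Sorted largest to smallest: 177, 73 bp.

177, 73 bp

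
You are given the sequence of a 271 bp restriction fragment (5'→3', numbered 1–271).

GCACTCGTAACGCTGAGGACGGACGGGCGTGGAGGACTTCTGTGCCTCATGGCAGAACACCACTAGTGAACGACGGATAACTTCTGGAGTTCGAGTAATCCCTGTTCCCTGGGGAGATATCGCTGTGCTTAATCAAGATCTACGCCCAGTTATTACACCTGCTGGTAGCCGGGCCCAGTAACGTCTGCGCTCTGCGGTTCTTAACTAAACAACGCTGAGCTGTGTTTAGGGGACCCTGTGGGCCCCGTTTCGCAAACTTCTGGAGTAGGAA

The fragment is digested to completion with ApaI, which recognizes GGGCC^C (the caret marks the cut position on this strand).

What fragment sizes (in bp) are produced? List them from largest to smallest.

175, 69, 27 bp

ApaI sites (GGGCCC) start at positions 171, 240.
ApaI cuts after base 5 of each site (before the last base), so after positions 175, 244.
Linear molecule, 2 cuts → 3 fragments:
  1–175 → 175 bp
  176–244 → 69 bp
  245–271 → 27 bp
Sorted largest to smallest: 175, 69, 27 bp.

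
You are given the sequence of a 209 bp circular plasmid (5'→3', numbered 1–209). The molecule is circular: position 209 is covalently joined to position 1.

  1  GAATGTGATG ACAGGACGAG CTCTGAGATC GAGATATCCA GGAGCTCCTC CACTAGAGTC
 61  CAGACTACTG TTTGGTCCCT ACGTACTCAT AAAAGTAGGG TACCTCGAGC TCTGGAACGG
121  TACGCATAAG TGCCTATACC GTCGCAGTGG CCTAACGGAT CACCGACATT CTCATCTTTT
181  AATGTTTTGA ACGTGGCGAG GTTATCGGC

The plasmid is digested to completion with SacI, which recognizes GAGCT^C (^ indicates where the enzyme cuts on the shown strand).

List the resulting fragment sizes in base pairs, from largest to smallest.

120, 65, 24 bp

SacI sites (GAGCTC) start at positions 18, 42, 107.
SacI cuts after base 5 of each site (before the last base), so after positions 22, 46, 111.
Circular molecule, 3 cuts → 3 fragments:
  23–46 → 24 bp
  47–111 → 65 bp
  112–209 then 1–22 → 98 + 22 = 120 bp
Sorted largest to smallest: 120, 65, 24 bp.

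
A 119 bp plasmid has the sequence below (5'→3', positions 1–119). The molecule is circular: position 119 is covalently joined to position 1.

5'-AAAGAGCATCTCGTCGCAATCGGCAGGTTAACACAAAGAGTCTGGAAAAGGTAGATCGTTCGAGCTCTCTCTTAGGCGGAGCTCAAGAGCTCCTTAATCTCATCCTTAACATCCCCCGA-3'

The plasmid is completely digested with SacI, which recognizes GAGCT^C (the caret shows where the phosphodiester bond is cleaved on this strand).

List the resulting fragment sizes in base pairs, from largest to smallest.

94, 17, 8 bp

SacI sites (GAGCTC) start at positions 62, 79, 87.
SacI cuts after base 5 of each site (before the last base), so after positions 66, 83, 91.
Circular molecule, 3 cuts → 3 fragments:
  67–83 → 17 bp
  84–91 → 8 bp
  92–119 then 1–66 → 28 + 66 = 94 bp
Sorted largest to smallest: 94, 17, 8 bp.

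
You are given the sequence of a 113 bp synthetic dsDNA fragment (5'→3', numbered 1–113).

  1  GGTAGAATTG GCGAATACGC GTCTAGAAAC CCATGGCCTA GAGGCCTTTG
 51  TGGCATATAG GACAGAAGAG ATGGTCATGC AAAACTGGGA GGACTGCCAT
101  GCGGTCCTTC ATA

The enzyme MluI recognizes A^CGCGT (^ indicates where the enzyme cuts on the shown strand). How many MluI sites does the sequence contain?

ACGCGT occurs starting at position 17.
MluI cuts at 1 site.

1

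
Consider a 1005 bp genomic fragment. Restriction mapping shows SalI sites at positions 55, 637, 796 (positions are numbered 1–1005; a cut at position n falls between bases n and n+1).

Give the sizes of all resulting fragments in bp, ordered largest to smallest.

582, 209, 159, 55 bp

Linear molecule, 3 cuts → 4 fragments:
  55 − 0 = 55 bp
  637 − 55 = 582 bp
  796 − 637 = 159 bp
  1005 − 796 = 209 bp
Sorted largest to smallest: 582, 209, 159, 55 bp.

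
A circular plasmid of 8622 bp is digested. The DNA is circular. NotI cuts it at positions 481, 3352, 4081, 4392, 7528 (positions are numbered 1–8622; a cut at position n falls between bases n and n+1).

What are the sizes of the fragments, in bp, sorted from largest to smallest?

Circular molecule, 5 cuts → 5 fragments:
  3352 − 481 = 2871 bp
  4081 − 3352 = 729 bp
  4392 − 4081 = 311 bp
  7528 − 4392 = 3136 bp
  wrap: 8622 − 7528 + 481 = 1575 bp
Sorted largest to smallest: 3136, 2871, 1575, 729, 311 bp.

3136, 2871, 1575, 729, 311 bp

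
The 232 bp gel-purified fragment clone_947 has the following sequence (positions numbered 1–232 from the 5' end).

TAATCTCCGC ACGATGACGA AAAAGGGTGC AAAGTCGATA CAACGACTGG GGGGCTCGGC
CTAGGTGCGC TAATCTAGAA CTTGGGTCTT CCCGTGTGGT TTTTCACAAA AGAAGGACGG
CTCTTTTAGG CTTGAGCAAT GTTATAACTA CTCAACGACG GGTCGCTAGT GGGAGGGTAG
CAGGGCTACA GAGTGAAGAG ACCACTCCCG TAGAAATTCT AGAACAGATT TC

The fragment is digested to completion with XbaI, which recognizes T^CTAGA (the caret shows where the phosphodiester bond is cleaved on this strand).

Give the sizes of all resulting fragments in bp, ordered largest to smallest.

144, 74, 14 bp

XbaI sites (TCTAGA) start at positions 74, 218.
XbaI cuts after the first base of each site, so after positions 74, 218.
Linear molecule, 2 cuts → 3 fragments:
  1–74 → 74 bp
  75–218 → 144 bp
  219–232 → 14 bp
Sorted largest to smallest: 144, 74, 14 bp.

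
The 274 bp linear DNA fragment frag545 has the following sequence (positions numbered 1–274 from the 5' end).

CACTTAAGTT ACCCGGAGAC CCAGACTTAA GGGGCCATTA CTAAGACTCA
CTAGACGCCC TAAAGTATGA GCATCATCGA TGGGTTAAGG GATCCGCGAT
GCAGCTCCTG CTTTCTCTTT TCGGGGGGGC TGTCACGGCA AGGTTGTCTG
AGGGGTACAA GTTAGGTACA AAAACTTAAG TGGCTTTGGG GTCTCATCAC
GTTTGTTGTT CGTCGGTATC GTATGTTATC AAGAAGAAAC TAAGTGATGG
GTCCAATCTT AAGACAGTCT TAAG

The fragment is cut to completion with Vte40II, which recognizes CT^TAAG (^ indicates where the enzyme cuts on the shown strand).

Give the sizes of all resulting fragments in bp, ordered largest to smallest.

149, 83, 23, 11, 4, 4 bp

Vte40II sites (CTTAAG) start at positions 3, 26, 175, 258, 269.
Vte40II cuts after base 2 of each site, so after positions 4, 27, 176, 259, 270.
Linear molecule, 5 cuts → 6 fragments:
  1–4 → 4 bp
  5–27 → 23 bp
  28–176 → 149 bp
  177–259 → 83 bp
  260–270 → 11 bp
  271–274 → 4 bp
Sorted largest to smallest: 149, 83, 23, 11, 4, 4 bp.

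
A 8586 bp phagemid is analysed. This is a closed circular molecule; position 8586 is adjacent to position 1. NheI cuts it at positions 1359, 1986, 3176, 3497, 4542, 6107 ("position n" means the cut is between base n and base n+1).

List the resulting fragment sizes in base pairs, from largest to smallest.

3838, 1565, 1190, 1045, 627, 321 bp

Circular molecule, 6 cuts → 6 fragments:
  1986 − 1359 = 627 bp
  3176 − 1986 = 1190 bp
  3497 − 3176 = 321 bp
  4542 − 3497 = 1045 bp
  6107 − 4542 = 1565 bp
  wrap: 8586 − 6107 + 1359 = 3838 bp
Sorted largest to smallest: 3838, 1565, 1190, 1045, 627, 321 bp.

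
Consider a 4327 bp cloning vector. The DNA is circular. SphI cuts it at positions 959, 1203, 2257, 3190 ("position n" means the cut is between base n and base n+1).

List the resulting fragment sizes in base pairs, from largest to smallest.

2096, 1054, 933, 244 bp

Circular molecule, 4 cuts → 4 fragments:
  1203 − 959 = 244 bp
  2257 − 1203 = 1054 bp
  3190 − 2257 = 933 bp
  wrap: 4327 − 3190 + 959 = 2096 bp
Sorted largest to smallest: 2096, 1054, 933, 244 bp.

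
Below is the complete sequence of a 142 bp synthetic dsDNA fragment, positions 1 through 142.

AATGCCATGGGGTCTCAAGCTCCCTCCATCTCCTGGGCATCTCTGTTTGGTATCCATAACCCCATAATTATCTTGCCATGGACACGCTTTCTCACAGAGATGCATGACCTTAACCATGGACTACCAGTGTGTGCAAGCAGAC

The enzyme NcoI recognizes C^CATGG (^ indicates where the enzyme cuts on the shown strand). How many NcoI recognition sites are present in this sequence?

CCATGG occurs starting at positions 5, 76, 114.
NcoI cuts at 3 sites.

3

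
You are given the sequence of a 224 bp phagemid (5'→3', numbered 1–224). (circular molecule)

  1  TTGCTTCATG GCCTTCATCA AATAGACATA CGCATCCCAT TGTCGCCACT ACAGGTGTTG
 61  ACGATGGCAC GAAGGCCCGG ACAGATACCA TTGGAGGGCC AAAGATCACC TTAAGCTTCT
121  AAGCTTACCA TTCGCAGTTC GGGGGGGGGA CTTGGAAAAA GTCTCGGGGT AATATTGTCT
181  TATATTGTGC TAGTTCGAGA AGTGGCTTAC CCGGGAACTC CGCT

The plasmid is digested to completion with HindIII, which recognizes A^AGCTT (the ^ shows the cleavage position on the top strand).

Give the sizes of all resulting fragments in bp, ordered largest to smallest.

216, 8 bp

HindIII sites (AAGCTT) start at positions 113, 121.
HindIII cuts after the first base of each site, so after positions 113, 121.
Circular molecule, 2 cuts → 2 fragments:
  114–121 → 8 bp
  122–224 then 1–113 → 103 + 113 = 216 bp
Sorted largest to smallest: 216, 8 bp.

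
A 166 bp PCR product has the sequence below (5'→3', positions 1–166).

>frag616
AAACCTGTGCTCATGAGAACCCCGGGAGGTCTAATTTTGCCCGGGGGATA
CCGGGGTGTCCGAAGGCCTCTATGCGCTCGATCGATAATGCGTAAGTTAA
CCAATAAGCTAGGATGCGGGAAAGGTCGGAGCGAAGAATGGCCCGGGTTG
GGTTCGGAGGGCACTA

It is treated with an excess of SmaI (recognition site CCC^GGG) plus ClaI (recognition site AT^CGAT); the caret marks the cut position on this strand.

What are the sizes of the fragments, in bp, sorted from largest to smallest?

62, 40, 23, 22, 19 bp

SmaI sites (CCCGGG) start at positions 21, 40, 142.
SmaI cuts after base 3 of each site, so after positions 23, 42, 144.
The ClaI site (ATCGAT) starts at position 81.
ClaI cuts after base 2 of each site, so after position 82.
Combined cut positions: 23, 42, 82, 144.
Linear molecule, 4 cuts → 5 fragments:
  1–23 → 23 bp
  24–42 → 19 bp
  43–82 → 40 bp
  83–144 → 62 bp
  145–166 → 22 bp
Sorted largest to smallest: 62, 40, 23, 22, 19 bp.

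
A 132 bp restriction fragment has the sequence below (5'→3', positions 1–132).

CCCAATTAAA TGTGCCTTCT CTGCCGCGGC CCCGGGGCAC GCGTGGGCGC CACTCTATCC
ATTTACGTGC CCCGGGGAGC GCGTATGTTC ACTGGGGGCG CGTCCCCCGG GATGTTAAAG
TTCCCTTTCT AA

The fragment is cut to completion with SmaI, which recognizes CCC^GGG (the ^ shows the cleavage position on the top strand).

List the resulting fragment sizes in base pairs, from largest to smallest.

SmaI sites (CCCGGG) start at positions 31, 71, 106.
SmaI cuts after base 3 of each site, so after positions 33, 73, 108.
Linear molecule, 3 cuts → 4 fragments:
  1–33 → 33 bp
  34–73 → 40 bp
  74–108 → 35 bp
  109–132 → 24 bp
Sorted largest to smallest: 40, 35, 33, 24 bp.

40, 35, 33, 24 bp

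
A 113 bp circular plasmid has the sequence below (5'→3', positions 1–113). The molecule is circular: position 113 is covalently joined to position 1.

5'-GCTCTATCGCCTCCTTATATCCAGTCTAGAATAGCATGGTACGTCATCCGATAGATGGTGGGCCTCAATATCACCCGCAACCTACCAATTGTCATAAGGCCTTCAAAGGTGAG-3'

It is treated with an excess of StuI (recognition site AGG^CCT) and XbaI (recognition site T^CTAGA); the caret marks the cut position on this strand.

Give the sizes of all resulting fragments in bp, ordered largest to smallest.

74, 39 bp

The StuI site (AGGCCT) starts at position 97.
StuI cuts after base 3 of each site, so after position 99.
The XbaI site (TCTAGA) starts at position 25.
XbaI cuts after the first base of each site, so after position 25.
Combined cut positions: 25, 99.
Circular molecule, 2 cuts → 2 fragments:
  26–99 → 74 bp
  100–113 then 1–25 → 14 + 25 = 39 bp
Sorted largest to smallest: 74, 39 bp.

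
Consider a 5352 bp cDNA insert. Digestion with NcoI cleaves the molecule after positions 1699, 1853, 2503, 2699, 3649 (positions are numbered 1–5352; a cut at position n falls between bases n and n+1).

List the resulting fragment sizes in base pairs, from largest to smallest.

1703, 1699, 950, 650, 196, 154 bp

Linear molecule, 5 cuts → 6 fragments:
  1699 − 0 = 1699 bp
  1853 − 1699 = 154 bp
  2503 − 1853 = 650 bp
  2699 − 2503 = 196 bp
  3649 − 2699 = 950 bp
  5352 − 3649 = 1703 bp
Sorted largest to smallest: 1703, 1699, 950, 650, 196, 154 bp.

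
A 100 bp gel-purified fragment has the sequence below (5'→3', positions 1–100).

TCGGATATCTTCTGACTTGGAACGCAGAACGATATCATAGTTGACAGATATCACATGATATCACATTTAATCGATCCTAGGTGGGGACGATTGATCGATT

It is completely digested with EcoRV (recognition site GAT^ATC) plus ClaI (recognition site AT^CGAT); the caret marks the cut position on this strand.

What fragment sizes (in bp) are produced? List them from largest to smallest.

27, 24, 16, 12, 10, 6, 5 bp

EcoRV sites (GATATC) start at positions 4, 31, 47, 57.
EcoRV cuts after base 3 of each site, so after positions 6, 33, 49, 59.
ClaI sites (ATCGAT) start at positions 70, 94.
ClaI cuts after base 2 of each site, so after positions 71, 95.
Combined cut positions: 6, 33, 49, 59, 71, 95.
Linear molecule, 6 cuts → 7 fragments:
  1–6 → 6 bp
  7–33 → 27 bp
  34–49 → 16 bp
  50–59 → 10 bp
  60–71 → 12 bp
  72–95 → 24 bp
  96–100 → 5 bp
Sorted largest to smallest: 27, 24, 16, 12, 10, 6, 5 bp.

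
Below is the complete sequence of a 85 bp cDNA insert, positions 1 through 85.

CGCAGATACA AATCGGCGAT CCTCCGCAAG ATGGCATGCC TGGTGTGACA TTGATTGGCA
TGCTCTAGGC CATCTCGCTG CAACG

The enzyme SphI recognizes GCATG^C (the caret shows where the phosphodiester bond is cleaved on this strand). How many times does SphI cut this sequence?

GCATGC occurs starting at positions 34, 58.
SphI cuts at 2 sites.

2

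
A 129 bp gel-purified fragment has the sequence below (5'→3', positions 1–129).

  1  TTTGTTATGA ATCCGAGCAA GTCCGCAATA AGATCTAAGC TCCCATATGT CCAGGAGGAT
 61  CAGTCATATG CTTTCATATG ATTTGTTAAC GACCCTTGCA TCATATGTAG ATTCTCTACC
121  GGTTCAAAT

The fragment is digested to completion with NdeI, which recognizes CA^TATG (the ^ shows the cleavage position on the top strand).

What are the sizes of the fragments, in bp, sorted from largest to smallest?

45, 27, 26, 21, 10 bp

NdeI sites (CATATG) start at positions 44, 65, 75, 102.
NdeI cuts after base 2 of each site, so after positions 45, 66, 76, 103.
Linear molecule, 4 cuts → 5 fragments:
  1–45 → 45 bp
  46–66 → 21 bp
  67–76 → 10 bp
  77–103 → 27 bp
  104–129 → 26 bp
Sorted largest to smallest: 45, 27, 26, 21, 10 bp.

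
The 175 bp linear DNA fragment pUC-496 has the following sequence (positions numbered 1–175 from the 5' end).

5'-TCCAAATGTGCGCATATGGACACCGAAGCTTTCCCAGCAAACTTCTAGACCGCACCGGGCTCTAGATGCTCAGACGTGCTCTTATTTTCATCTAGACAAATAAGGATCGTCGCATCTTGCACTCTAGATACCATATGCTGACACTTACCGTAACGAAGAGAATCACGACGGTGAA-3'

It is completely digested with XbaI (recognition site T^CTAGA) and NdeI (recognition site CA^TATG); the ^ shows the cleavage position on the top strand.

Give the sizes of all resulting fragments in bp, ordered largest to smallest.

42, 32, 30, 30, 17, 14, 10 bp

XbaI sites (TCTAGA) start at positions 44, 61, 91, 123.
XbaI cuts after the first base of each site, so after positions 44, 61, 91, 123.
NdeI sites (CATATG) start at positions 13, 132.
NdeI cuts after base 2 of each site, so after positions 14, 133.
Combined cut positions: 14, 44, 61, 91, 123, 133.
Linear molecule, 6 cuts → 7 fragments:
  1–14 → 14 bp
  15–44 → 30 bp
  45–61 → 17 bp
  62–91 → 30 bp
  92–123 → 32 bp
  124–133 → 10 bp
  134–175 → 42 bp
Sorted largest to smallest: 42, 32, 30, 30, 17, 14, 10 bp.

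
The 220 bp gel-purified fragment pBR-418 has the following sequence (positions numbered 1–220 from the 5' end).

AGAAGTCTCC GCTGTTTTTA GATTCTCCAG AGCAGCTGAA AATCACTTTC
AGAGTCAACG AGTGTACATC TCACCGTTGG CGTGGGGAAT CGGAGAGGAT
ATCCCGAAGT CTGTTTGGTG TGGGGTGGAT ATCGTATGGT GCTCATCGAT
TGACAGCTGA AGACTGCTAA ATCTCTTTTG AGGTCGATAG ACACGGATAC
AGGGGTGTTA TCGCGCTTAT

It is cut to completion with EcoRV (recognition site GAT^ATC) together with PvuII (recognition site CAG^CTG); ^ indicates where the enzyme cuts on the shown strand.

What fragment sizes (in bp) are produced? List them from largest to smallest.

65, 64, 35, 30, 26 bp

EcoRV sites (GATATC) start at positions 98, 128.
EcoRV cuts after base 3 of each site, so after positions 100, 130.
PvuII sites (CAGCTG) start at positions 33, 154.
PvuII cuts after base 3 of each site, so after positions 35, 156.
Combined cut positions: 35, 100, 130, 156.
Linear molecule, 4 cuts → 5 fragments:
  1–35 → 35 bp
  36–100 → 65 bp
  101–130 → 30 bp
  131–156 → 26 bp
  157–220 → 64 bp
Sorted largest to smallest: 65, 64, 35, 30, 26 bp.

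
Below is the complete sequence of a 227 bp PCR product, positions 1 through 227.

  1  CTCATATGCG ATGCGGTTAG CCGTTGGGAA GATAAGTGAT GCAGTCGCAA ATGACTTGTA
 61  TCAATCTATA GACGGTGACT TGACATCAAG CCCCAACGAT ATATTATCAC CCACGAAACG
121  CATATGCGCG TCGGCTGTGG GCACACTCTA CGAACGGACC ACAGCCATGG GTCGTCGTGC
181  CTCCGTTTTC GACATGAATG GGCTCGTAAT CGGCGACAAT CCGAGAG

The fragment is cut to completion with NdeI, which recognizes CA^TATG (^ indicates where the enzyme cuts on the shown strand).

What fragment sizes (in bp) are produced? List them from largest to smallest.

118, 105, 4 bp

NdeI sites (CATATG) start at positions 3, 121.
NdeI cuts after base 2 of each site, so after positions 4, 122.
Linear molecule, 2 cuts → 3 fragments:
  1–4 → 4 bp
  5–122 → 118 bp
  123–227 → 105 bp
Sorted largest to smallest: 118, 105, 4 bp.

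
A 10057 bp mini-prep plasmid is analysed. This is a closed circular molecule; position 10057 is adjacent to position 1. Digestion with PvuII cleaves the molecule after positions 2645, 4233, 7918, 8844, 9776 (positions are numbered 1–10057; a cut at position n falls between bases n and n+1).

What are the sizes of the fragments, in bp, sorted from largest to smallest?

3685, 2926, 1588, 932, 926 bp

Circular molecule, 5 cuts → 5 fragments:
  4233 − 2645 = 1588 bp
  7918 − 4233 = 3685 bp
  8844 − 7918 = 926 bp
  9776 − 8844 = 932 bp
  wrap: 10057 − 9776 + 2645 = 2926 bp
Sorted largest to smallest: 3685, 2926, 1588, 932, 926 bp.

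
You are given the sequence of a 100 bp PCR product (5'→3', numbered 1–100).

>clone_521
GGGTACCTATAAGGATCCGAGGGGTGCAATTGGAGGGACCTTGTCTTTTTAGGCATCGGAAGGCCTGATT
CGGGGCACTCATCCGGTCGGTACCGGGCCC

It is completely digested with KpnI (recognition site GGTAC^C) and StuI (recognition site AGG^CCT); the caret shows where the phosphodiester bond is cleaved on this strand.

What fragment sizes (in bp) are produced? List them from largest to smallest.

57, 30, 7, 6 bp

KpnI sites (GGTACC) start at positions 2, 89.
KpnI cuts after base 5 of each site (before the last base), so after positions 6, 93.
The StuI site (AGGCCT) starts at position 61.
StuI cuts after base 3 of each site, so after position 63.
Combined cut positions: 6, 63, 93.
Linear molecule, 3 cuts → 4 fragments:
  1–6 → 6 bp
  7–63 → 57 bp
  64–93 → 30 bp
  94–100 → 7 bp
Sorted largest to smallest: 57, 30, 7, 6 bp.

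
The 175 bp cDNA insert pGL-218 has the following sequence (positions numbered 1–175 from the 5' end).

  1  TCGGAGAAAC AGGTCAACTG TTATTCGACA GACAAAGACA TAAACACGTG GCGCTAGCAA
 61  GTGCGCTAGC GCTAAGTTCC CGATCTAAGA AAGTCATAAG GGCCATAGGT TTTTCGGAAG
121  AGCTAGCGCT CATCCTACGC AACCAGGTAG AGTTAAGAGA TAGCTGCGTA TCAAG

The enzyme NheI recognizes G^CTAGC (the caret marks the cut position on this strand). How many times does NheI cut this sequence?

GCTAGC occurs starting at positions 53, 65, 122.
NheI cuts at 3 sites.

3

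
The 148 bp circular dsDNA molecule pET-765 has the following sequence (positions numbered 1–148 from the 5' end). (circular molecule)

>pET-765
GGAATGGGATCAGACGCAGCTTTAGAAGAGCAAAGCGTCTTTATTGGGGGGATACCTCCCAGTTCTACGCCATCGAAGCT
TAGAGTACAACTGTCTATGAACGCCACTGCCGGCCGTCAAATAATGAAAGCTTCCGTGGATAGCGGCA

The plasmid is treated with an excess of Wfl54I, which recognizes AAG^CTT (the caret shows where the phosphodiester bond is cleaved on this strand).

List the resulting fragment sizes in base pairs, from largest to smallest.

96, 52 bp

Wfl54I sites (AAGCTT) start at positions 76, 128.
Wfl54I cuts after base 3 of each site, so after positions 78, 130.
Circular molecule, 2 cuts → 2 fragments:
  79–130 → 52 bp
  131–148 then 1–78 → 18 + 78 = 96 bp
Sorted largest to smallest: 96, 52 bp.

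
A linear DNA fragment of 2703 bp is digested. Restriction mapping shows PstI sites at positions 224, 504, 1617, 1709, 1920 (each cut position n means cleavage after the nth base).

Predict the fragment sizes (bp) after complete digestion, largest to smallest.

1113, 783, 280, 224, 211, 92 bp

Linear molecule, 5 cuts → 6 fragments:
  224 − 0 = 224 bp
  504 − 224 = 280 bp
  1617 − 504 = 1113 bp
  1709 − 1617 = 92 bp
  1920 − 1709 = 211 bp
  2703 − 1920 = 783 bp
Sorted largest to smallest: 1113, 783, 280, 224, 211, 92 bp.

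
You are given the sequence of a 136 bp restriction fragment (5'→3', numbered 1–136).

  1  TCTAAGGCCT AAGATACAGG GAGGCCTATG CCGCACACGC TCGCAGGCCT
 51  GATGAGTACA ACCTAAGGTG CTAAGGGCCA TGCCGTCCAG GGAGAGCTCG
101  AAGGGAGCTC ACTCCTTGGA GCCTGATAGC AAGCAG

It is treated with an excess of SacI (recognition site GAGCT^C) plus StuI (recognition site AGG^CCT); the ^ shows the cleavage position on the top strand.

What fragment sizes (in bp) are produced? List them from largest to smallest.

SacI sites (GAGCTC) start at positions 94, 105.
SacI cuts after base 5 of each site (before the last base), so after positions 98, 109.
StuI sites (AGGCCT) start at positions 5, 22, 45.
StuI cuts after base 3 of each site, so after positions 7, 24, 47.
Combined cut positions: 7, 24, 47, 98, 109.
Linear molecule, 5 cuts → 6 fragments:
  1–7 → 7 bp
  8–24 → 17 bp
  25–47 → 23 bp
  48–98 → 51 bp
  99–109 → 11 bp
  110–136 → 27 bp
Sorted largest to smallest: 51, 27, 23, 17, 11, 7 bp.

51, 27, 23, 17, 11, 7 bp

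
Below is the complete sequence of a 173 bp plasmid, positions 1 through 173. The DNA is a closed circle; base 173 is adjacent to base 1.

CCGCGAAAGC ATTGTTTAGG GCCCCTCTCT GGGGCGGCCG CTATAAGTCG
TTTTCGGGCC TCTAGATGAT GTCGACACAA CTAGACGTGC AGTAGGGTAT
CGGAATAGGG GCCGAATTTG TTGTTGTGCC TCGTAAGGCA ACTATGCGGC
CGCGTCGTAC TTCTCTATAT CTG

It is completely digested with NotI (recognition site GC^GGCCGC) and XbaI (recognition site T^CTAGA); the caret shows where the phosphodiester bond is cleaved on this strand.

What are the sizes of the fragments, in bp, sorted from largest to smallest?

86, 61, 26 bp

NotI sites (GCGGCCGC) start at positions 34, 146.
NotI cuts after base 2 of each site, so after positions 35, 147.
The XbaI site (TCTAGA) starts at position 61.
XbaI cuts after the first base of each site, so after position 61.
Combined cut positions: 35, 61, 147.
Circular molecule, 3 cuts → 3 fragments:
  36–61 → 26 bp
  62–147 → 86 bp
  148–173 then 1–35 → 26 + 35 = 61 bp
Sorted largest to smallest: 86, 61, 26 bp.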